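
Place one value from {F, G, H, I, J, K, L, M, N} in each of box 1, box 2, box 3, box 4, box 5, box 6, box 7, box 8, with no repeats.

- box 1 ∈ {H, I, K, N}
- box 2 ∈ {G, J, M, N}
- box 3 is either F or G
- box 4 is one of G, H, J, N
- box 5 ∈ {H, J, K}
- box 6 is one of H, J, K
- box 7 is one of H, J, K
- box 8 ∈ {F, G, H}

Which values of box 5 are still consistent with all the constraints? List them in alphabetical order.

H, J, K

The 8 variables draw from only 8 values {F, G, H, I, J, K, M, N}, so each is used; only box 1 can be I, hence box 1 = I.
The 7 still-open variables draw from only 7 values {F, G, H, J, K, M, N}, so each is used; only box 2 can be M, hence box 2 = M.
Among the 6 still-open variables, N fits only box 4 (and all 6 values in {F, G, H, J, K, N} must be used), so box 4 = N.
The 3 variables box 5, box 6, box 7 are confined to {H, J, K}, which locks those values in; drop them from box 8.
No further eliminations apply; box 5 can still be any of H, J, K.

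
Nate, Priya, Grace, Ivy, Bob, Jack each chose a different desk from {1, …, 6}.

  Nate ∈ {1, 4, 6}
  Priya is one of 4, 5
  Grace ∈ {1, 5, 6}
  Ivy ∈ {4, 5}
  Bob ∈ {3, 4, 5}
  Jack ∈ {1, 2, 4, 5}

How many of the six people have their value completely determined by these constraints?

2

Among the 6 variables, 2 fits only Jack (and all 6 values in {1, 2, 3, 4, 5, 6} must be used), so Jack = 2.
The 5 still-open variables draw from only 5 values {1, 3, 4, 5, 6}, so each is used; only Bob can be 3, hence Bob = 3.
Priya and Ivy share exactly the 2 values {4, 5}; by pigeonhole those values go to them, so strike 4, 5 from Nate, Grace.
Determined: Bob=3, Jack=2. The other people each still have more than one consistent value. That makes 2.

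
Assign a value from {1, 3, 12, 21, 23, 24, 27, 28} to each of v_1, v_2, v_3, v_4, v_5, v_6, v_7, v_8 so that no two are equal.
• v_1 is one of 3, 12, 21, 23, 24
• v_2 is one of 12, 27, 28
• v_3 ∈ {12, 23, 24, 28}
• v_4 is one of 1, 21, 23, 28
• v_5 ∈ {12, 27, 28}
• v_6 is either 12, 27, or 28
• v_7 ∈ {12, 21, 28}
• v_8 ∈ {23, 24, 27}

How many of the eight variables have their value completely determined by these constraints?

3

The 8 variables together cover exactly {1, 3, 12, 21, 23, 24, 27, 28} — 8 values for 8 variables — and 1 appears only in v_4's list, so v_4 = 1.
Among the 7 still-open variables, 3 fits only v_1 (and all 7 values in {3, 12, 21, 23, 24, 27, 28} must be used), so v_1 = 3.
The 6 still-open variables draw from only 6 values {12, 21, 23, 24, 27, 28}, so each is used; only v_7 can be 21, hence v_7 = 21.
The 3 variables v_2, v_5, v_6 are confined to {12, 27, 28}, which locks those values in; drop them from v_3, v_8.
Determined: v_1=3, v_4=1, v_7=21. The other variables each still have more than one consistent value. That makes 3.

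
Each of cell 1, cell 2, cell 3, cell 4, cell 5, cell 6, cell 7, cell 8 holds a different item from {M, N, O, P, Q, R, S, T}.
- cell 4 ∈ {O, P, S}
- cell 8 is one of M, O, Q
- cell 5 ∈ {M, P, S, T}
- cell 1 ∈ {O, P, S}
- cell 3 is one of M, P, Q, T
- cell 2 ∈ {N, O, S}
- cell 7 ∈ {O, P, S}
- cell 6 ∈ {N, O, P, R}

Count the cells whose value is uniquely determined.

2

Among the 8 variables, R fits only cell 6 (and all 8 values in {M, N, O, P, Q, R, S, T} must be used), so cell 6 = R.
Among the 7 still-open variables, N fits only cell 2 (and all 7 values in {M, N, O, P, Q, S, T} must be used), so cell 2 = N.
The 3 variables cell 1, cell 4, cell 7 are confined to {O, P, S}, which locks those values in; drop them from cell 3, cell 5, cell 8.
Determined: cell 2=N, cell 6=R. The other cells each still have more than one consistent value. That makes 2.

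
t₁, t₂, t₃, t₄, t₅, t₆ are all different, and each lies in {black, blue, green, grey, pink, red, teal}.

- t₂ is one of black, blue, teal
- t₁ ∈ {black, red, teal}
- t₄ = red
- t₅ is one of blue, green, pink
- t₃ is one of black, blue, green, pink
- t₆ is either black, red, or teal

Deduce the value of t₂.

t₄ has just one choice, so t₄ = red. So t₁, t₆ can't be red.
t₁ and t₆ share exactly the 2 values {black, teal}; by pigeonhole those values go to them, so strike black, teal from t₂, t₃.
So t₂ = blue.

blue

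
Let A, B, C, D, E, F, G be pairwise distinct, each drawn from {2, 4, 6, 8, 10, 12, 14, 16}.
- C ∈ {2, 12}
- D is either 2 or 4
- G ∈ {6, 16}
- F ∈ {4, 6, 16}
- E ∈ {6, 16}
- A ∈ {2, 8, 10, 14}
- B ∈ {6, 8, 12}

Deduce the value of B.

E and G share exactly the 2 values {6, 16}; by pigeonhole those values go to them, so strike 6, 16 from B, F.
F's domain is down to {4}, so F = 4. Eliminate 4 elsewhere: D.
That leaves D = 2. Remove 2 from A, C.
C's domain is down to {12}, so C = 12. Remove 12 from B.
So B = 8.

8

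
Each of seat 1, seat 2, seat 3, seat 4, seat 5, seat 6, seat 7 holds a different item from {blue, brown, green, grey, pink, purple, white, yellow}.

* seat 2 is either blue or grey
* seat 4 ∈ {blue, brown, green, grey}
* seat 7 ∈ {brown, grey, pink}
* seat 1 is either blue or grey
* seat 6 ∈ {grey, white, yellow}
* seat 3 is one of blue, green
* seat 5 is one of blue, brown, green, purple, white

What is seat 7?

seat 1 and seat 2 between them cover only {blue, grey} — a naked pair. Remove those values from seat 3, seat 4, seat 5, seat 6, seat 7.
seat 3's domain is down to {green}, so seat 3 = green. So seat 4, seat 5 can't be green.
That leaves seat 4 = brown. Remove brown from seat 5, seat 7.
So seat 7 = pink.

pink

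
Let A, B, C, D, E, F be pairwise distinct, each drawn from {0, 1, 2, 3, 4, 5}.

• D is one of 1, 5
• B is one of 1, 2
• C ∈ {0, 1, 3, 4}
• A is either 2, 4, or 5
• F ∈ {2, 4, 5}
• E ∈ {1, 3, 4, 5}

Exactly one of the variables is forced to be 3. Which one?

E

The 6 variables together cover exactly {0, 1, 2, 3, 4, 5} — 6 values for 6 variables — and 0 appears only in C's list, so C = 0.
The 5 still-open variables together cover exactly {1, 2, 3, 4, 5} — 5 values for 5 variables — and 3 appears only in E's list, so E = 3.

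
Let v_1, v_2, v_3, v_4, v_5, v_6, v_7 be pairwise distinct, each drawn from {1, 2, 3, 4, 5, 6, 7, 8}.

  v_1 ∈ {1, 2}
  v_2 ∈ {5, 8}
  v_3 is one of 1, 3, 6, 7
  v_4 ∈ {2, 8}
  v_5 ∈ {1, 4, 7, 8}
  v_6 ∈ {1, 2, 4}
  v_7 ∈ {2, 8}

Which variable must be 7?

v_5

v_4 and v_7 share exactly the 2 values {2, 8}; by pigeonhole those values go to them, so strike 2, 8 from v_1, v_2, v_5, v_6.
That leaves v_1 = 1. So v_3, v_5, v_6 can't be 1.
v_2 has just one choice, so v_2 = 5.
v_6 must be 4 (only option left). Strike 4 from v_5.
So 7 goes to v_5.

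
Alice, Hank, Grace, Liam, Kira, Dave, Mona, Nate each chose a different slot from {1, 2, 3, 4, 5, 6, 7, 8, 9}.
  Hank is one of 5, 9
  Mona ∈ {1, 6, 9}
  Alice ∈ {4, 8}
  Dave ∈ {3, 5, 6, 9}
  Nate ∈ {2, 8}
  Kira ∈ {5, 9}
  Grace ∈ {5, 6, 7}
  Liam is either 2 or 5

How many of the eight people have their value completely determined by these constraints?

The 2 variables Hank and Kira are confined to {5, 9}, which locks those values in; drop them from Grace, Liam, Dave, Mona.
Liam must be 2 (only option left). Remove 2 from Nate.
Nate has just one choice, so Nate = 8. Remove 8 from Alice.
Alice has just one choice, so Alice = 4.
Determined: Alice=4, Liam=2, Nate=8. The other people each still have more than one consistent value. That makes 3.

3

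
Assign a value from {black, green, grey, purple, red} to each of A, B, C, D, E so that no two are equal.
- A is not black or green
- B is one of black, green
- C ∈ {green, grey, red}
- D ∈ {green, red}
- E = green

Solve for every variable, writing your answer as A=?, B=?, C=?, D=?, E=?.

A=purple, B=black, C=grey, D=red, E=green

E's domain is down to {green}, so E = green. Eliminate green elsewhere: B, C, D.
B's domain is down to {black}, so B = black.
That leaves D = red. Strike red from A, C.
C has just one choice, so C = grey. Eliminate grey elsewhere: A.
A has just one choice, so A = purple.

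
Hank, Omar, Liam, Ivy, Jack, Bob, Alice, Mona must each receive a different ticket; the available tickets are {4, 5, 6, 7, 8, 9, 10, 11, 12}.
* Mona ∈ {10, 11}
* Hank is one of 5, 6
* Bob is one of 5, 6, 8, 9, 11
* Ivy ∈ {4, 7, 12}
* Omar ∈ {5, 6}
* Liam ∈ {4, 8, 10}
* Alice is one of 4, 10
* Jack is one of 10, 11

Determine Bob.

9

The 2 variables Hank and Omar are confined to {5, 6}, which locks those values in; drop them from Bob.
Jack and Mona between them cover only {10, 11} — a naked pair. Remove those values from Liam, Bob, Alice.
Alice must be 4 (only option left). So Liam, Ivy can't be 4.
Liam must be 8 (only option left). Strike 8 from Bob.
So Bob = 9.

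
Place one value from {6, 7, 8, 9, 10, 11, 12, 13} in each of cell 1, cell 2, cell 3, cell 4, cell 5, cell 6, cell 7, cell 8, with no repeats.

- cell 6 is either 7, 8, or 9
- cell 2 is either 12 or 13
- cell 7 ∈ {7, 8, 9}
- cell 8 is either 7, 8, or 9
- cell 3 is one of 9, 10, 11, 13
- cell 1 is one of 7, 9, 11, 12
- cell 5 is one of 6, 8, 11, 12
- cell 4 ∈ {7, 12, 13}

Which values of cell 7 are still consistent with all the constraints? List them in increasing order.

The 8 variables together cover exactly {6, 7, 8, 9, 10, 11, 12, 13} — 8 values for 8 variables — and 6 appears only in cell 5's list, so cell 5 = 6.
The 7 still-open variables draw from only 7 values {7, 8, 9, 10, 11, 12, 13}, so each is used; only cell 3 can be 10, hence cell 3 = 10.
The 6 still-open variables together cover exactly {7, 8, 9, 11, 12, 13} — 6 values for 6 variables — and 11 appears only in cell 1's list, so cell 1 = 11.
cell 6, cell 7, cell 8 between them cover only {7, 8, 9} — a naked triple. Remove those values from cell 4.
No further eliminations apply; cell 7 can still be any of 7, 8, 9.

7, 8, 9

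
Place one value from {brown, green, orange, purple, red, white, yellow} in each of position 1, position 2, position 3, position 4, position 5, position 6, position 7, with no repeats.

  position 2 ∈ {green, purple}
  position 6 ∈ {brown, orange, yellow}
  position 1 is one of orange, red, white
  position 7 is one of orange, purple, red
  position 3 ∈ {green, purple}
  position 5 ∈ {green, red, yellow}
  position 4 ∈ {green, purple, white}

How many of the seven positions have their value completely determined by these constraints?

3

The 7 variables draw from only 7 values {brown, green, orange, purple, red, white, yellow}, so each is used; only position 6 can be brown, hence position 6 = brown.
The 6 still-open variables draw from only 6 values {green, orange, purple, red, white, yellow}, so each is used; only position 5 can be yellow, hence position 5 = yellow.
The 2 variables position 2 and position 3 are confined to {green, purple}, which locks those values in; drop them from position 4, position 7.
That leaves position 4 = white. Eliminate white elsewhere: position 1.
Determined: position 4=white, position 5=yellow, position 6=brown. The other positions each still have more than one consistent value. That makes 3.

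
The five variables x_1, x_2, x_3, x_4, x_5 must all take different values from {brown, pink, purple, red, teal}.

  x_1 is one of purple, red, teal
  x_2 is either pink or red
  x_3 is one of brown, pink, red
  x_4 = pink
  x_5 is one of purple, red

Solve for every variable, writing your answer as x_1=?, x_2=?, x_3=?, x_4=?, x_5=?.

x_4 must be pink (only option left). Eliminate pink elsewhere: x_2, x_3.
x_2's domain is down to {red}, so x_2 = red. Strike red from x_1, x_3, x_5.
x_3 must be brown (only option left).
x_5's domain is down to {purple}, so x_5 = purple. So x_1 can't be purple.
x_1 has just one choice, so x_1 = teal.

x_1=teal, x_2=red, x_3=brown, x_4=pink, x_5=purple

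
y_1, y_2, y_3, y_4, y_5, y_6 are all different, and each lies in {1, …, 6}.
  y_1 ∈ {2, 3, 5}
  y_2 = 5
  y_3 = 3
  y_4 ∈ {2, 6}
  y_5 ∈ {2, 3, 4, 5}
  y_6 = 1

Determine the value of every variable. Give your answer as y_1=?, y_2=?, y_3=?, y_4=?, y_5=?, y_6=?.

y_1=2, y_2=5, y_3=3, y_4=6, y_5=4, y_6=1

y_2 must be 5 (only option left). So y_1, y_5 can't be 5.
y_3 must be 3 (only option left). So y_1, y_5 can't be 3.
y_6 has just one choice, so y_6 = 1.
y_1's domain is down to {2}, so y_1 = 2. Strike 2 from y_4, y_5.
y_4's domain is down to {6}, so y_4 = 6.
y_5 has just one choice, so y_5 = 4.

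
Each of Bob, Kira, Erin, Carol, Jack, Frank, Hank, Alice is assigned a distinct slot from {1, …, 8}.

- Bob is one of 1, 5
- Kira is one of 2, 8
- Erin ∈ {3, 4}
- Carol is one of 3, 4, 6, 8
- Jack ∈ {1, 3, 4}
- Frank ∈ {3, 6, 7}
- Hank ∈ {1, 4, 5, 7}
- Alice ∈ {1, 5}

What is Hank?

The 8 variables draw from only 8 values {1, 2, 3, 4, 5, 6, 7, 8}, so each is used; only Kira can be 2, hence Kira = 2.
The 7 still-open variables draw from only 7 values {1, 3, 4, 5, 6, 7, 8}, so each is used; only Carol can be 8, hence Carol = 8.
The 6 still-open variables draw from only 6 values {1, 3, 4, 5, 6, 7}, so each is used; only Frank can be 6, hence Frank = 6.
The 5 still-open variables together cover exactly {1, 3, 4, 5, 7} — 5 values for 5 variables — and 7 appears only in Hank's list, so Hank = 7.

7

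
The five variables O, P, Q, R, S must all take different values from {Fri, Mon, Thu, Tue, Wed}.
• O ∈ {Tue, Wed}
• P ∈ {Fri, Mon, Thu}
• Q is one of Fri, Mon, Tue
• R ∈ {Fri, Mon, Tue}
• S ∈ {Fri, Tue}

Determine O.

Wed

The 5 variables together cover exactly {Fri, Mon, Thu, Tue, Wed} — 5 values for 5 variables — and Thu appears only in P's list, so P = Thu.
The 4 still-open variables together cover exactly {Fri, Mon, Tue, Wed} — 4 values for 4 variables — and Wed appears only in O's list, so O = Wed.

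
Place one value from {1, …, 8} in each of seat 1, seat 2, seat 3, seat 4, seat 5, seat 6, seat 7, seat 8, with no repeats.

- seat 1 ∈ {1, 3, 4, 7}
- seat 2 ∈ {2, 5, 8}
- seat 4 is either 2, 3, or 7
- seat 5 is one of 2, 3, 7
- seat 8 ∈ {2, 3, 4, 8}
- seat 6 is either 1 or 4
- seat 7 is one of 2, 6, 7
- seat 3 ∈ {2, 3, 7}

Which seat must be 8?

The 8 variables together cover exactly {1, 2, 3, 4, 5, 6, 7, 8} — 8 values for 8 variables — and 5 appears only in seat 2's list, so seat 2 = 5.
The 7 still-open variables draw from only 7 values {1, 2, 3, 4, 6, 7, 8}, so each is used; only seat 7 can be 6, hence seat 7 = 6.
Among the 6 still-open variables, 8 fits only seat 8 (and all 6 values in {1, 2, 3, 4, 7, 8} must be used), so seat 8 = 8.

seat 8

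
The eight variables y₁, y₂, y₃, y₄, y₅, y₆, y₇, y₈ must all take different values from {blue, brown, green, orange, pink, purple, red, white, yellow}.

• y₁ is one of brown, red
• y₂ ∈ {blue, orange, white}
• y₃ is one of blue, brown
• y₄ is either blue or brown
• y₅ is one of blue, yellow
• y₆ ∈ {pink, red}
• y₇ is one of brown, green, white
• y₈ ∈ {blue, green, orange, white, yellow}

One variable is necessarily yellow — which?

Among the 8 variables, pink fits only y₆ (and all 8 values in {blue, brown, green, orange, pink, red, white, yellow} must be used), so y₆ = pink.
The 7 still-open variables draw from only 7 values {blue, brown, green, orange, red, white, yellow}, so each is used; only y₁ can be red, hence y₁ = red.
The 2 variables y₃ and y₄ are confined to {blue, brown}, which locks those values in; drop them from y₂, y₅, y₇, y₈.
So yellow goes to y₅.

y₅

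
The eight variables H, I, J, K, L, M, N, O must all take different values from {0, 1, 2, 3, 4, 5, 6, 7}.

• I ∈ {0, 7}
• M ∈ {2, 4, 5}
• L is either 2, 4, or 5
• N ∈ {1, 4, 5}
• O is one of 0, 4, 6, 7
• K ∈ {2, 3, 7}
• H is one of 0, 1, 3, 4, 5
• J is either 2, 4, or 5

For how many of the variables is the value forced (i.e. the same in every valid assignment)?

2

The 8 variables draw from only 8 values {0, 1, 2, 3, 4, 5, 6, 7}, so each is used; only O can be 6, hence O = 6.
J, L, M share exactly the 3 values {2, 4, 5}; by pigeonhole those values go to them, so strike 2, 4, 5 from H, K, N.
N must be 1 (only option left). So H can't be 1.
Determined: N=1, O=6. The other variables each still have more than one consistent value. That makes 2.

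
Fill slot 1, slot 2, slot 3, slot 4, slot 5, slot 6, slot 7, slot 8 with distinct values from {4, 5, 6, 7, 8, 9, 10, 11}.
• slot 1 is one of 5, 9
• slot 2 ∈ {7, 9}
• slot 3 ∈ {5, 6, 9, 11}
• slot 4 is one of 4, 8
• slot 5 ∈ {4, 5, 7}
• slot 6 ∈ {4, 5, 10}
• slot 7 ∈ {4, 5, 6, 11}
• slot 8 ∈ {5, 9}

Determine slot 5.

4

The 8 variables draw from only 8 values {4, 5, 6, 7, 8, 9, 10, 11}, so each is used; only slot 4 can be 8, hence slot 4 = 8.
Among the 7 still-open variables, 10 fits only slot 6 (and all 7 values in {4, 5, 6, 7, 9, 10, 11} must be used), so slot 6 = 10.
slot 1 and slot 8 share exactly the 2 values {5, 9}; by pigeonhole those values go to them, so strike 5, 9 from slot 2, slot 3, slot 5, slot 7.
slot 2 has just one choice, so slot 2 = 7. So slot 5 can't be 7.
So slot 5 = 4.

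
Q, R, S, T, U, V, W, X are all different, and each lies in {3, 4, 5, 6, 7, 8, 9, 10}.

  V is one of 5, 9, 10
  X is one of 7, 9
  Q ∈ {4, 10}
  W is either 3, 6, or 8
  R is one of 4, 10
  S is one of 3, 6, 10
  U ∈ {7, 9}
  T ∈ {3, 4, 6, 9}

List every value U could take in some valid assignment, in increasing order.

7, 9

The 8 variables together cover exactly {3, 4, 5, 6, 7, 8, 9, 10} — 8 values for 8 variables — and 5 appears only in V's list, so V = 5.
The 7 still-open variables draw from only 7 values {3, 4, 6, 7, 8, 9, 10}, so each is used; only W can be 8, hence W = 8.
Q and R between them cover only {4, 10} — a naked pair. Remove those values from S, T.
U and X share exactly the 2 values {7, 9}; by pigeonhole those values go to them, so strike 7, 9 from T.
No further eliminations apply; U can still be any of 7, 9.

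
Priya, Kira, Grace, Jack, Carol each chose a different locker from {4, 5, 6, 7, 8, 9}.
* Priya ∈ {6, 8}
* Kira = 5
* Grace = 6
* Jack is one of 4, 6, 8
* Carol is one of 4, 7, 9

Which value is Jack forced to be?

4

Kira must be 5 (only option left).
Grace must be 6 (only option left). Strike 6 from Priya, Jack.
Priya's domain is down to {8}, so Priya = 8. Remove 8 from Jack.
So Jack = 4.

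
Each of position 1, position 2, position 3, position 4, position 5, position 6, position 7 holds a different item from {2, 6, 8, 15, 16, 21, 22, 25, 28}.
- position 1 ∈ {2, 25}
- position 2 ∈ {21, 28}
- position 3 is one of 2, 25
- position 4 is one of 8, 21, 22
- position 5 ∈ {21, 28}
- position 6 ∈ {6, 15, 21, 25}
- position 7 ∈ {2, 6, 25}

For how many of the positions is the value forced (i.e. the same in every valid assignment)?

position 1 and position 3 share exactly the 2 values {2, 25}; by pigeonhole those values go to them, so strike 2, 25 from position 6, position 7.
That leaves position 7 = 6. Strike 6 from position 6.
position 2 and position 5 between them cover only {21, 28} — a naked pair. Remove those values from position 4, position 6.
position 6 has just one choice, so position 6 = 15.
Determined: position 6=15, position 7=6. The other positions each still have more than one consistent value. That makes 2.

2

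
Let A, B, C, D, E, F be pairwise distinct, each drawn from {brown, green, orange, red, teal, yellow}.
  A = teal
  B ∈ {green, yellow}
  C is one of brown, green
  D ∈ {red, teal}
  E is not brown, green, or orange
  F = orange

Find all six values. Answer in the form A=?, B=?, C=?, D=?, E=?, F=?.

A's domain is down to {teal}, so A = teal. Remove teal from D, E.
That leaves D = red. So E can't be red.
E has just one choice, so E = yellow. So B can't be yellow.
F has just one choice, so F = orange.
B must be green (only option left). So C can't be green.
C has just one choice, so C = brown.

A=teal, B=green, C=brown, D=red, E=yellow, F=orange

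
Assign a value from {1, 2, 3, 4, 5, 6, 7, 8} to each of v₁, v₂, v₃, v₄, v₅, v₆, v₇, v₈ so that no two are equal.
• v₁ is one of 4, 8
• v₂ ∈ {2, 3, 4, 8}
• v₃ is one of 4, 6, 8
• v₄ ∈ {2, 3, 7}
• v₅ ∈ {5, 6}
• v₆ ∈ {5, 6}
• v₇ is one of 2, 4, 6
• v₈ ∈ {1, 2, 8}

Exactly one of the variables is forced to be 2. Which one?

The 8 variables draw from only 8 values {1, 2, 3, 4, 5, 6, 7, 8}, so each is used; only v₈ can be 1, hence v₈ = 1.
Among the 7 still-open variables, 7 fits only v₄ (and all 7 values in {2, 3, 4, 5, 6, 7, 8} must be used), so v₄ = 7.
The 6 still-open variables draw from only 6 values {2, 3, 4, 5, 6, 8}, so each is used; only v₂ can be 3, hence v₂ = 3.
The 5 still-open variables together cover exactly {2, 4, 5, 6, 8} — 5 values for 5 variables — and 2 appears only in v₇'s list, so v₇ = 2.

v₇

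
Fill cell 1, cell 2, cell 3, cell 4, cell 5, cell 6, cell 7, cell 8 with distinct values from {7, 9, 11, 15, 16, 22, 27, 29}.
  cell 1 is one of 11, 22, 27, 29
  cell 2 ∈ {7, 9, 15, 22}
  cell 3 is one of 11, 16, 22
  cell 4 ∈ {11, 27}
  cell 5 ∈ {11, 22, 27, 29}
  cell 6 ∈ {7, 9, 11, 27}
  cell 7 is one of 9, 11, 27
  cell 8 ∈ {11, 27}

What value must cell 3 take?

Among the 8 variables, 15 fits only cell 2 (and all 8 values in {7, 9, 11, 15, 16, 22, 27, 29} must be used), so cell 2 = 15.
Among the 7 still-open variables, 7 fits only cell 6 (and all 7 values in {7, 9, 11, 16, 22, 27, 29} must be used), so cell 6 = 7.
Among the 6 still-open variables, 9 fits only cell 7 (and all 6 values in {9, 11, 16, 22, 27, 29} must be used), so cell 7 = 9.
Among the 5 still-open variables, 16 fits only cell 3 (and all 5 values in {11, 16, 22, 27, 29} must be used), so cell 3 = 16.

16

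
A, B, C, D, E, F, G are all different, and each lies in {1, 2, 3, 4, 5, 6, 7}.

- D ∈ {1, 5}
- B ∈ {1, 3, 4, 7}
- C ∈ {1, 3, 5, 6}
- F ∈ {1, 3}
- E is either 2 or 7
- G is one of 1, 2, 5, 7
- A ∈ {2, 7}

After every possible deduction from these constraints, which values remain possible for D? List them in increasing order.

1, 5

The 7 variables draw from only 7 values {1, 2, 3, 4, 5, 6, 7}, so each is used; only B can be 4, hence B = 4.
The 6 still-open variables draw from only 6 values {1, 2, 3, 5, 6, 7}, so each is used; only C can be 6, hence C = 6.
The 5 still-open variables draw from only 5 values {1, 2, 3, 5, 7}, so each is used; only F can be 3, hence F = 3.
A and E between them cover only {2, 7} — a naked pair. Remove those values from G.
No further eliminations apply; D can still be any of 1, 5.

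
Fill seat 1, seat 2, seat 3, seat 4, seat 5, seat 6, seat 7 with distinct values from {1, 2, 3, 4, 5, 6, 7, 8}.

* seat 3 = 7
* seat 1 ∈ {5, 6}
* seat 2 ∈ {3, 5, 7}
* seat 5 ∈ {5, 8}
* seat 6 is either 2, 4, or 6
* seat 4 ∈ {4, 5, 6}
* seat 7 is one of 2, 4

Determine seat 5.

seat 3 must be 7 (only option left). Eliminate 7 elsewhere: seat 2.
The 6 still-open variables together cover exactly {2, 3, 4, 5, 6, 8} — 6 values for 6 variables — and 3 appears only in seat 2's list, so seat 2 = 3.
Among the 5 still-open variables, 8 fits only seat 5 (and all 5 values in {2, 4, 5, 6, 8} must be used), so seat 5 = 8.

8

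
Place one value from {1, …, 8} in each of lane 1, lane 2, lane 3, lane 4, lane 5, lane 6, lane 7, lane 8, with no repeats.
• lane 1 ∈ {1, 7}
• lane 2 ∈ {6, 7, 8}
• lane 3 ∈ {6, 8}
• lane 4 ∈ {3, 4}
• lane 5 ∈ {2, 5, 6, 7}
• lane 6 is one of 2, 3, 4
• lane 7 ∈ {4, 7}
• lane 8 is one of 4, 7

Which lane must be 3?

lane 4

The 8 variables together cover exactly {1, 2, 3, 4, 5, 6, 7, 8} — 8 values for 8 variables — and 1 appears only in lane 1's list, so lane 1 = 1.
The 7 still-open variables draw from only 7 values {2, 3, 4, 5, 6, 7, 8}, so each is used; only lane 5 can be 5, hence lane 5 = 5.
The 6 still-open variables together cover exactly {2, 3, 4, 6, 7, 8} — 6 values for 6 variables — and 2 appears only in lane 6's list, so lane 6 = 2.
The 5 still-open variables together cover exactly {3, 4, 6, 7, 8} — 5 values for 5 variables — and 3 appears only in lane 4's list, so lane 4 = 3.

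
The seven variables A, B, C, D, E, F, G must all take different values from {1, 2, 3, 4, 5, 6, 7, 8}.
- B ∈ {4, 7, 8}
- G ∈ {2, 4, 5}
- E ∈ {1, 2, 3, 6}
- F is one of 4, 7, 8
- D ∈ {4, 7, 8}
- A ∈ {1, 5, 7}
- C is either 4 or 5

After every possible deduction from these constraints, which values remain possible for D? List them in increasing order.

4, 7, 8

The 3 variables B, D, F are confined to {4, 7, 8}, which locks those values in; drop them from A, C, G.
C's domain is down to {5}, so C = 5. Strike 5 from A, G.
That leaves G = 2. So E can't be 2.
A has just one choice, so A = 1. Remove 1 from E.
No further eliminations apply; D can still be any of 4, 7, 8.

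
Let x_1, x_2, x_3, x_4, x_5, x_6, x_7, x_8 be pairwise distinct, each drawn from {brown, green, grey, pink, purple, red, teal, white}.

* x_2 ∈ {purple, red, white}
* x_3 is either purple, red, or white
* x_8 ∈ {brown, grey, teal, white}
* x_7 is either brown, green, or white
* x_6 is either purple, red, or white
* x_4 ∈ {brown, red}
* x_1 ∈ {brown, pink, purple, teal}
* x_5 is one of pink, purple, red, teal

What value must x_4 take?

brown

The 8 variables draw from only 8 values {brown, green, grey, pink, purple, red, teal, white}, so each is used; only x_7 can be green, hence x_7 = green.
Among the 7 still-open variables, grey fits only x_8 (and all 7 values in {brown, grey, pink, purple, red, teal, white} must be used), so x_8 = grey.
The 3 variables x_2, x_3, x_6 are confined to {purple, red, white}, which locks those values in; drop them from x_1, x_4, x_5.
So x_4 = brown.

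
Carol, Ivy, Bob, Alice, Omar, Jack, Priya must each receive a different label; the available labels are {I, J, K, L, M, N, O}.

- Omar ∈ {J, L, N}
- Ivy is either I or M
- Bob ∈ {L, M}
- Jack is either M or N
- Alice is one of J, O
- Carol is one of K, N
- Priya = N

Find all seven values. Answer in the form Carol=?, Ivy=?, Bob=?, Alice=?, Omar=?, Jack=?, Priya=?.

Priya's domain is down to {N}, so Priya = N. Remove N from Carol, Omar, Jack.
That leaves Carol = K.
Jack's domain is down to {M}, so Jack = M. So Ivy, Bob can't be M.
Ivy must be I (only option left).
Bob has just one choice, so Bob = L. So Omar can't be L.
That leaves Omar = J. So Alice can't be J.
Alice must be O (only option left).

Carol=K, Ivy=I, Bob=L, Alice=O, Omar=J, Jack=M, Priya=N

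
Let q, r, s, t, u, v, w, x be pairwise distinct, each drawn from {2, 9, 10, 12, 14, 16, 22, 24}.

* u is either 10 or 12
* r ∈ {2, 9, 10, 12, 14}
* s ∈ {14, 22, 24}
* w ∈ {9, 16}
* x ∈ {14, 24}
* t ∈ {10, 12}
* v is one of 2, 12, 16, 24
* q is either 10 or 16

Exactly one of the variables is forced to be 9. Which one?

The 8 variables together cover exactly {2, 9, 10, 12, 14, 16, 22, 24} — 8 values for 8 variables — and 22 appears only in s's list, so s = 22.
t and u share exactly the 2 values {10, 12}; by pigeonhole those values go to them, so strike 10, 12 from q, r, v.
That leaves q = 16. So v, w can't be 16.
So 9 goes to w.

w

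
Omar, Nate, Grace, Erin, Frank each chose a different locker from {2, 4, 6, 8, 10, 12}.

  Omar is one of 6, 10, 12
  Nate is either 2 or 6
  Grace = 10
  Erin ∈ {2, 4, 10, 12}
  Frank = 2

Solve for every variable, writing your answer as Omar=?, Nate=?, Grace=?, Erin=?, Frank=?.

Omar=12, Nate=6, Grace=10, Erin=4, Frank=2

Grace has just one choice, so Grace = 10. Remove 10 from Omar, Erin.
Frank must be 2 (only option left). So Nate, Erin can't be 2.
Nate's domain is down to {6}, so Nate = 6. Strike 6 from Omar.
Omar's domain is down to {12}, so Omar = 12. Strike 12 from Erin.
That leaves Erin = 4.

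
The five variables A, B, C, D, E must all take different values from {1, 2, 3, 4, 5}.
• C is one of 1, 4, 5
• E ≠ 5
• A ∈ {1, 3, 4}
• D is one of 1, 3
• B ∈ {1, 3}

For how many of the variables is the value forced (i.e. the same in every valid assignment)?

The 5 variables draw from only 5 values {1, 2, 3, 4, 5}, so each is used; only E can be 2, hence E = 2.
Among the 4 still-open variables, 5 fits only C (and all 4 values in {1, 3, 4, 5} must be used), so C = 5.
The 3 still-open variables draw from only 3 values {1, 3, 4}, so each is used; only A can be 4, hence A = 4.
Determined: A=4, C=5, E=2. The other variables each still have more than one consistent value. That makes 3.

3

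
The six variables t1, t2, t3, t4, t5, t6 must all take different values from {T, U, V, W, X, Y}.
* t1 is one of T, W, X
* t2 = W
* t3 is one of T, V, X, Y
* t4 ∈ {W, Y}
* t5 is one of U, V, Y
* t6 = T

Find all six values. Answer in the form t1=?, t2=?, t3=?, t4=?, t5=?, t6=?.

t1=X, t2=W, t3=V, t4=Y, t5=U, t6=T

t2 must be W (only option left). Remove W from t1, t4.
t4 must be Y (only option left). Remove Y from t3, t5.
t6's domain is down to {T}, so t6 = T. Eliminate T elsewhere: t1, t3.
t1's domain is down to {X}, so t1 = X. Strike X from t3.
That leaves t3 = V. Eliminate V elsewhere: t5.
t5's domain is down to {U}, so t5 = U.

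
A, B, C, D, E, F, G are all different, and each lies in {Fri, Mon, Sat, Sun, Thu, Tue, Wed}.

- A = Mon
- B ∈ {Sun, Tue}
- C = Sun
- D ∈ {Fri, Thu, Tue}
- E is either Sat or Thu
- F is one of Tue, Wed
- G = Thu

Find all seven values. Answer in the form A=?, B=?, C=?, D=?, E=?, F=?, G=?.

A=Mon, B=Tue, C=Sun, D=Fri, E=Sat, F=Wed, G=Thu

A's domain is down to {Mon}, so A = Mon.
C's domain is down to {Sun}, so C = Sun. So B can't be Sun.
G has just one choice, so G = Thu. Remove Thu from D, E.
B must be Tue (only option left). So D, F can't be Tue.
D has just one choice, so D = Fri.
E must be Sat (only option left).
F has just one choice, so F = Wed.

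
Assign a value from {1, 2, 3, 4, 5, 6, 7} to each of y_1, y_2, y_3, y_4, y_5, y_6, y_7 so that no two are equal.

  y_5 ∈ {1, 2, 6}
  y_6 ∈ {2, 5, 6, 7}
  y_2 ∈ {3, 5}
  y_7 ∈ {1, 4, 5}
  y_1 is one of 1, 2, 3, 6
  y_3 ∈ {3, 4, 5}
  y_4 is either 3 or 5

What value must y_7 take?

Among the 7 variables, 7 fits only y_6 (and all 7 values in {1, 2, 3, 4, 5, 6, 7} must be used), so y_6 = 7.
The 2 variables y_2 and y_4 are confined to {3, 5}, which locks those values in; drop them from y_1, y_3, y_7.
y_3 has just one choice, so y_3 = 4. Strike 4 from y_7.
So y_7 = 1.

1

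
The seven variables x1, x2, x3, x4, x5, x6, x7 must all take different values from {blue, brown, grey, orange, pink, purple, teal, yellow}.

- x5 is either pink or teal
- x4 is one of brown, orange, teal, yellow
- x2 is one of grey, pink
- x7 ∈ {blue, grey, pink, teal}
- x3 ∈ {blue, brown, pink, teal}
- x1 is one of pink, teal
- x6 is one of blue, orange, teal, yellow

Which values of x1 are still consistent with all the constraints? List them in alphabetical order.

pink, teal

x1 and x5 share exactly the 2 values {pink, teal}; by pigeonhole those values go to them, so strike pink, teal from x2, x3, x4, x6, x7.
x2 must be grey (only option left). Remove grey from x7.
x7 must be blue (only option left). Eliminate blue elsewhere: x3, x6.
That leaves x3 = brown. Eliminate brown elsewhere: x4.
No further eliminations apply; x1 can still be any of pink, teal.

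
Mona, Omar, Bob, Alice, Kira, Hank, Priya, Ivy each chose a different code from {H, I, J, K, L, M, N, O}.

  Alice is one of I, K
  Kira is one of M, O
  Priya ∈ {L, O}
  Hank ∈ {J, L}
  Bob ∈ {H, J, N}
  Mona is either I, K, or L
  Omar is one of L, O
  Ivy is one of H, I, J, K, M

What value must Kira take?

The 8 variables draw from only 8 values {H, I, J, K, L, M, N, O}, so each is used; only Bob can be N, hence Bob = N.
The 7 still-open variables draw from only 7 values {H, I, J, K, L, M, O}, so each is used; only Ivy can be H, hence Ivy = H.
Among the 6 still-open variables, J fits only Hank (and all 6 values in {I, J, K, L, M, O} must be used), so Hank = J.
Among the 5 still-open variables, M fits only Kira (and all 5 values in {I, K, L, M, O} must be used), so Kira = M.

M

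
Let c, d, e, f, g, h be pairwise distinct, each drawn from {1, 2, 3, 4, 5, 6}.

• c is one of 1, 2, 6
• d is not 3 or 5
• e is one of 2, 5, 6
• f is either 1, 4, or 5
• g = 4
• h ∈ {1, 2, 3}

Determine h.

g has just one choice, so g = 4. Remove 4 from d, f.
The 5 still-open variables draw from only 5 values {1, 2, 3, 5, 6}, so each is used; only h can be 3, hence h = 3.

3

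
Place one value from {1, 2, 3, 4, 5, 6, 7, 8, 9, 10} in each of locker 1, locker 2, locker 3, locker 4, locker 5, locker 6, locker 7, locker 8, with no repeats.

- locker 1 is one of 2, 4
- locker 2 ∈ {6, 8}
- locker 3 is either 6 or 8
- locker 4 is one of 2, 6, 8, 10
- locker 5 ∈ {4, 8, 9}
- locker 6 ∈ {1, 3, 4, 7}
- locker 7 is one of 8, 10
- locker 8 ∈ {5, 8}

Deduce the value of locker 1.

4

The 2 variables locker 2 and locker 3 are confined to {6, 8}, which locks those values in; drop them from locker 4, locker 5, locker 7, locker 8.
locker 7 has just one choice, so locker 7 = 10. Eliminate 10 elsewhere: locker 4.
That leaves locker 8 = 5.
That leaves locker 4 = 2. Remove 2 from locker 1.
So locker 1 = 4.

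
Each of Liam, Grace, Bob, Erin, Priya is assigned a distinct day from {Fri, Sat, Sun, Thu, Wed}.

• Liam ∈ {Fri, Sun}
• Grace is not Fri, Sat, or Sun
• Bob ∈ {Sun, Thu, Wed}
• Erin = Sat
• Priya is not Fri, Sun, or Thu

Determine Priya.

Wed

Erin's domain is down to {Sat}, so Erin = Sat. Strike Sat from Priya.
So Priya = Wed.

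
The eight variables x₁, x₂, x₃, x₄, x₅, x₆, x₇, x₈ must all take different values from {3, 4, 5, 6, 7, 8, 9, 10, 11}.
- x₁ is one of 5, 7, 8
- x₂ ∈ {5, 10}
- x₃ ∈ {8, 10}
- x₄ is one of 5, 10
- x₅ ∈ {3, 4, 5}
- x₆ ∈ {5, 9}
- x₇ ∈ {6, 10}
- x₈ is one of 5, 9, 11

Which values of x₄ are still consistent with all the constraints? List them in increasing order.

5, 10

x₂ and x₄ between them cover only {5, 10} — a naked pair. Remove those values from x₁, x₃, x₅, x₆, x₇, x₈.
x₃ must be 8 (only option left). So x₁ can't be 8.
x₆ must be 9 (only option left). Remove 9 from x₈.
x₇'s domain is down to {6}, so x₇ = 6.
x₈ has just one choice, so x₈ = 11.
That leaves x₁ = 7.
No further eliminations apply; x₄ can still be any of 5, 10.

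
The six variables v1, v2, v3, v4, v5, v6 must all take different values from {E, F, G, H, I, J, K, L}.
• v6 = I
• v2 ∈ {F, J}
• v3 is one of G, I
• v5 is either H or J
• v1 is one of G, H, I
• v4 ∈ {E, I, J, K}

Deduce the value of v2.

F

v6's domain is down to {I}, so v6 = I. So v1, v3, v4 can't be I.
v3 must be G (only option left). Strike G from v1.
v1 has just one choice, so v1 = H. Remove H from v5.
v5 has just one choice, so v5 = J. Remove J from v2, v4.
So v2 = F.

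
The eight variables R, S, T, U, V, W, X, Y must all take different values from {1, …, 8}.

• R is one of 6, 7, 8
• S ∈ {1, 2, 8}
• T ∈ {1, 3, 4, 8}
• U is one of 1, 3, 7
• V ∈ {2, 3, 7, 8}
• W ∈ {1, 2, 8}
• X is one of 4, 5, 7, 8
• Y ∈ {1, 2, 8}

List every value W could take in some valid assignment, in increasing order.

The 8 variables draw from only 8 values {1, 2, 3, 4, 5, 6, 7, 8}, so each is used; only X can be 5, hence X = 5.
The 7 still-open variables together cover exactly {1, 2, 3, 4, 6, 7, 8} — 7 values for 7 variables — and 4 appears only in T's list, so T = 4.
Among the 6 still-open variables, 6 fits only R (and all 6 values in {1, 2, 3, 6, 7, 8} must be used), so R = 6.
S, W, Y between them cover only {1, 2, 8} — a naked triple. Remove those values from U, V.
No further eliminations apply; W can still be any of 1, 2, 8.

1, 2, 8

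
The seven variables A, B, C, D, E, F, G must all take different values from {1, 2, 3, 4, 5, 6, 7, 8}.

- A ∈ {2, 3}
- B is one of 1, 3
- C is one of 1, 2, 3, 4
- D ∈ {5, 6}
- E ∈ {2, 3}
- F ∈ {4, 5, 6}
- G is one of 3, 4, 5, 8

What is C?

4

The 7 variables together cover exactly {1, 2, 3, 4, 5, 6, 8} — 7 values for 7 variables — and 8 appears only in G's list, so G = 8.
A and E share exactly the 2 values {2, 3}; by pigeonhole those values go to them, so strike 2, 3 from B, C.
That leaves B = 1. Remove 1 from C.
So C = 4.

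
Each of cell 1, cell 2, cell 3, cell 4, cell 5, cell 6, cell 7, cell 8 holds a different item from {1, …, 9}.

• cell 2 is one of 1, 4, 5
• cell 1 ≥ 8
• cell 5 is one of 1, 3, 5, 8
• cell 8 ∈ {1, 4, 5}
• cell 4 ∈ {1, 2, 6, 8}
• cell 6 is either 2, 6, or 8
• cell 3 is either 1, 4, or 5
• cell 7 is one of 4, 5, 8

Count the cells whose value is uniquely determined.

3

Among the 8 variables, 3 fits only cell 5 (and all 8 values in {1, 2, 3, 4, 5, 6, 8, 9} must be used), so cell 5 = 3.
Among the 7 still-open variables, 9 fits only cell 1 (and all 7 values in {1, 2, 4, 5, 6, 8, 9} must be used), so cell 1 = 9.
cell 2, cell 3, cell 8 between them cover only {1, 4, 5} — a naked triple. Remove those values from cell 4, cell 7.
That leaves cell 7 = 8. Remove 8 from cell 4, cell 6.
Determined: cell 1=9, cell 5=3, cell 7=8. The other cells each still have more than one consistent value. That makes 3.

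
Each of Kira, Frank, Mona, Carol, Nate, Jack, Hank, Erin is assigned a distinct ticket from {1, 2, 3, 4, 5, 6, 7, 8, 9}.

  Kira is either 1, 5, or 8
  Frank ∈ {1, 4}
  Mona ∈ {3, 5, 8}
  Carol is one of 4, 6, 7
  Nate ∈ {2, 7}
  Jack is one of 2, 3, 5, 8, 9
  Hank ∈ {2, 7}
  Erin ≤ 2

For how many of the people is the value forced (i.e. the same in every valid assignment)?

Nate and Hank share exactly the 2 values {2, 7}; by pigeonhole those values go to them, so strike 2, 7 from Carol, Jack, Erin.
Erin's domain is down to {1}, so Erin = 1. Eliminate 1 elsewhere: Kira, Frank.
Frank's domain is down to {4}, so Frank = 4. Strike 4 from Carol.
Carol has just one choice, so Carol = 6.
Determined: Frank=4, Carol=6, Erin=1. The other people each still have more than one consistent value. That makes 3.

3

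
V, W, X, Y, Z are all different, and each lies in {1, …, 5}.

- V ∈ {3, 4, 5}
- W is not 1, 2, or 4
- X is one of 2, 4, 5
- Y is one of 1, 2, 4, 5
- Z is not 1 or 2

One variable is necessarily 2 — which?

Among the 5 variables, 1 fits only Y (and all 5 values in {1, 2, 3, 4, 5} must be used), so Y = 1.
The 4 still-open variables draw from only 4 values {2, 3, 4, 5}, so each is used; only X can be 2, hence X = 2.

X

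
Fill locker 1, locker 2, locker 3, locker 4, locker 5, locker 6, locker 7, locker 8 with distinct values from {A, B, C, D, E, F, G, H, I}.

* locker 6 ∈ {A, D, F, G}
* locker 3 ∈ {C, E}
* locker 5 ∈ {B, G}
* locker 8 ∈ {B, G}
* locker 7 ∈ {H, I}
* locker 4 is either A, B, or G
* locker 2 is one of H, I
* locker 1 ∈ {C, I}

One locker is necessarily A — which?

The 2 variables locker 2 and locker 7 are confined to {H, I}, which locks those values in; drop them from locker 1.
locker 1's domain is down to {C}, so locker 1 = C. Strike C from locker 3.
locker 3 has just one choice, so locker 3 = E.
locker 5 and locker 8 share exactly the 2 values {B, G}; by pigeonhole those values go to them, so strike B, G from locker 4, locker 6.
So A goes to locker 4.

locker 4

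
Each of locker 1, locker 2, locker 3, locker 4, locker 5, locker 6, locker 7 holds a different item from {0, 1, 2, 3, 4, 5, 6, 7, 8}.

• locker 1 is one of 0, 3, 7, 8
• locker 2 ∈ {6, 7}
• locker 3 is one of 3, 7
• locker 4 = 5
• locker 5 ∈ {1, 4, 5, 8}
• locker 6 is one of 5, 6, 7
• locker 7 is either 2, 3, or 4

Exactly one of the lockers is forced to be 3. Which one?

locker 3

locker 4's domain is down to {5}, so locker 4 = 5. Remove 5 from locker 5, locker 6.
The 2 variables locker 2 and locker 6 are confined to {6, 7}, which locks those values in; drop them from locker 1, locker 3.
So 3 goes to locker 3.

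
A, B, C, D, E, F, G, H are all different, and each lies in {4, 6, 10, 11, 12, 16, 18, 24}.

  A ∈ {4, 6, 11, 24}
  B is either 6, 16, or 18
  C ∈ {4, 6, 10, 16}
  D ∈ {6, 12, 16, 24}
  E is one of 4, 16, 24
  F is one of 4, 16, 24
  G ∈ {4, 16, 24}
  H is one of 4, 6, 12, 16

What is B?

The 8 variables draw from only 8 values {4, 6, 10, 11, 12, 16, 18, 24}, so each is used; only C can be 10, hence C = 10.
Among the 7 still-open variables, 11 fits only A (and all 7 values in {4, 6, 11, 12, 16, 18, 24} must be used), so A = 11.
The 6 still-open variables together cover exactly {4, 6, 12, 16, 18, 24} — 6 values for 6 variables — and 18 appears only in B's list, so B = 18.

18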